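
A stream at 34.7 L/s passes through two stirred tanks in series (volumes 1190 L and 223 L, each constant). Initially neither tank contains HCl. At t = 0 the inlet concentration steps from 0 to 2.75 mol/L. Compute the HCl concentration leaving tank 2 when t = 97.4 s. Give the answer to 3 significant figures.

Species balance on tank i: dCᵢ/dt = (Cᵢ₋₁ − Cᵢ)/τᵢ with τᵢ = Vᵢ/Q.
τ₁ = 1190/34.7 = 34.294 s; τ₂ = 223/34.7 = 6.4265 s.
Tank 1: C₁ = C_in(1 − e^(−t/τ₁)). Tank 2 (τ₁ ≠ τ₂): C₂ = C_in[1 − (τ₁ e^(−t/τ₁) − τ₂ e^(−t/τ₂))/(τ₁ − τ₂)].
At t = 97.4: e^(−t/τ₁) = 0.058417, e^(−t/τ₂) = 2.6173e-07.
C₂ = 2.75·[1 − (34.294·0.058417 − 6.4265·2.6173e-07)/(27.867)] = 2.75·0.92811 = 2.5523 mol/L.

2.55 mol/L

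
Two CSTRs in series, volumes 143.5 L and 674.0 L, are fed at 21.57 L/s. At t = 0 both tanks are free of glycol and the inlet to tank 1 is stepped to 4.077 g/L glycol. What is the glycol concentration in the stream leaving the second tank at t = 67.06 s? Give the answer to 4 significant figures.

Time constants: τᵢ = Vᵢ/Q for each well-mixed tank.
τ₁ = 143.5/21.57 = 6.65276 s; τ₂ = 674.0/21.57 = 31.2471 s.
Solving the cascade with C₁(0)=C₂(0)=0 gives C₂(t) = C_in[1 − (τ₁ e^(−t/τ₁) − τ₂ e^(−t/τ₂))/(τ₁ − τ₂)].
At t = 67.06: e^(−t/τ₁) = 4.19082e-05, e^(−t/τ₂) = 0.116937.
C₂ = 4.077·[1 − (6.65276·4.19082e-05 − 31.2471·0.116937)/(-24.5943)] = 4.077·0.851443 = 3.47133 g/L.

3.471 g/L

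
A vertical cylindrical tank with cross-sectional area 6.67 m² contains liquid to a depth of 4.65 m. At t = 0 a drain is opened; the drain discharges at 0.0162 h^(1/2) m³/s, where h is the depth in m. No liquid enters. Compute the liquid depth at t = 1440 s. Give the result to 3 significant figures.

0.166 m

Mass balance (ρ constant): A dh/dt = −0.0162 √h.
Separate and integrate: 2(√h − √h₀) = −(0.0162/A) t.
√h = √4.65 − 0.0162·1440/(2·6.67) = 2.1564 − 1.7487 = 0.40766.
h = 0.40766² = 0.16619 m.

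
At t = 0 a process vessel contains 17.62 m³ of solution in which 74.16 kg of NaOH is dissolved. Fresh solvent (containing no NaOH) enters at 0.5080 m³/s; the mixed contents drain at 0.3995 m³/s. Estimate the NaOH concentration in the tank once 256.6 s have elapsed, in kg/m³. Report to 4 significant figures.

Total volume: dV/dt = Q_in − Q_out = 0.108500 m³/s, so V(t) = 17.62 + 0.108500 t and V(256.6) = 45.4611 m³.
Species balance (pure solvent in): dm/dt = −Q_out · m/V(t).
Separate: dm/m = −Q_out dt/V(t) ⇒ ln(m/m₀) = −(Q_out/(Q_in−Q_out)) ln(V/V₀).
m = m₀ (V₀/V)^(Q_out/(Q_in−Q_out)) = 74.16 × (17.62/45.4611)^(3.68203) = 2.26215 kg.
C = m/V = 2.26215/45.4611 = 0.0497602 kg/m³.

0.04976 kg/m³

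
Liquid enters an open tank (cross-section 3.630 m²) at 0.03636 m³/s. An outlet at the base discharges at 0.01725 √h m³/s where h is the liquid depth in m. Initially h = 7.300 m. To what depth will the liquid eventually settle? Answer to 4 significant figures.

Level balance: A dh/dt = 0.03636 − 0.01725 √h. Setting dh/dt = 0:
Q_in = 0.01725 √h_ss ⇒ √h_ss = 0.03636/0.01725 = 2.10783.
h_ss = 2.10783² = 4.44293 m. (Since h₀ = 7.300 m > h_ss, the level will fall toward this value.)

4.443 m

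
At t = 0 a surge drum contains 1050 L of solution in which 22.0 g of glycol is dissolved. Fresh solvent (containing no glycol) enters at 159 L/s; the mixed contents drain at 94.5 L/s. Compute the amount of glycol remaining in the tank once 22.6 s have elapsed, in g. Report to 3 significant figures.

6.14 g

Total volume: dV/dt = Q_in − Q_out = 64.500 L/s, so V(t) = 1050 + 64.500 t and V(22.6) = 2507.7 L.
Solute balance: dm/dt = 0 − Q_out C = −Q_out m/V(t).
dm/m = −Q_out dt/(V₀ + 64.500 t); integrating gives ln(m/m₀) = −(Q_out/(Q_in−Q_out)) ln(V/V₀).
m = m₀ (V₀/V)^(Q_out/(Q_in−Q_out)) = 22.0 × (1050/2507.7)^(1.4651) = 6.1444 g.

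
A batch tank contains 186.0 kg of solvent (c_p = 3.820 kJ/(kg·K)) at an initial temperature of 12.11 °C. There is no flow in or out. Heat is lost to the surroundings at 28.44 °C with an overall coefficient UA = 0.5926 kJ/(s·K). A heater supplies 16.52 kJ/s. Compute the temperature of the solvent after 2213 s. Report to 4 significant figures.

Heat balance on the well-mixed liquid: M c_p dT/dt = −UA(T − T_amb) + Q̇.
dT/dt = (T_ss − T)/τ with T_ss = T_amb + Q̇/UA = 28.44 + 16.52/0.5926 = 56.3172 °C, τ = M c_p/UA = 186.0·3.820/0.5926 = 1198.99 s.
Solution: T(t) = T_ss + (T₀ − T_ss) e^(−t/τ).
T(2213) = 56.3172 + (-44.2072)·0.157911 = 49.3364 °C.

49.34 °C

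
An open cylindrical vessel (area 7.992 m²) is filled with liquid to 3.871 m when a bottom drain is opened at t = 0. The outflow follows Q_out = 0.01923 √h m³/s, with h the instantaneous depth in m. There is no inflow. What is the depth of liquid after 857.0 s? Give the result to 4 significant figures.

0.8769 m

With no inflow, A dh/dt = −0.01923 √h.
Separate and integrate: 2(√h − √h₀) = −(0.01923/A) t.
√h = √3.871 − 0.01923·857.0/(2·7.992) = 1.96749 − 1.03104 = 0.936448.
h = 0.936448² = 0.876934 m.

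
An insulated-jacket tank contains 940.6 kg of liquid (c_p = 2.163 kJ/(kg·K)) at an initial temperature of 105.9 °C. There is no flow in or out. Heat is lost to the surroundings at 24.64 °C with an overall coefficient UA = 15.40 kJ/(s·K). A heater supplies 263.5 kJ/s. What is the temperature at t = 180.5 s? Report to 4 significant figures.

Lumped-capacitance energy balance: M c_p dT/dt = UA(T_amb − T) + Q̇.
dT/dt = (T_ss − T)/τ with T_ss = T_amb + Q̇/UA = 24.64 + 263.5/15.40 = 41.7504 °C, τ = M c_p/UA = 940.6·2.163/15.40 = 132.112 s.
T approaches T_ss exponentially: T(t) = T_ss + (T₀ − T_ss) e^(−t/τ).
T(180.5) = 41.7504 + (64.1496)·0.255057 = 58.1122 °C.

58.11 °C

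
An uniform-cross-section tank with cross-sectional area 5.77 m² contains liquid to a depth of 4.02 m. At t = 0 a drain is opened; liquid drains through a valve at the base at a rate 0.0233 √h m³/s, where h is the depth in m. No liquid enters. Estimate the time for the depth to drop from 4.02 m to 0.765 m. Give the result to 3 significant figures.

A dh/dt = −Q_out = −0.0233 √h.
∫ h^(−1/2) dh = −(0.0233/A) ∫ dt, giving 2√h = 2√h₀ − (0.0233/A) t.
t = 2A(√h₀ − √h)/0.0233 = 2·5.77·(√4.02 − √0.765)/0.0233
  = 11.540 × (2.0050 − 0.87464) / 0.0233 = 559.84 s.

560 s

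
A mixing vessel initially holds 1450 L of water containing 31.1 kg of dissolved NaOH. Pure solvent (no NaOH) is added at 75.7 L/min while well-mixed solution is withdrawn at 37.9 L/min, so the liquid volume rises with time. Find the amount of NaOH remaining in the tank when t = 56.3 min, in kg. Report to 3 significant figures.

Let m(t) be the amount of NaOH. Volume: V(t) = V₀ + (Q_in − Q_out) t = 1450 + 37.800 t; V(56.3) = 3578.1 L.
Species balance (pure solvent in): dm/dt = −Q_out · m/V(t).
Separate: dm/m = −Q_out dt/V(t) ⇒ ln(m/m₀) = −(Q_out/(Q_in−Q_out)) ln(V/V₀).
m = m₀ (V₀/V)^(Q_out/(Q_in−Q_out)) = 31.1 × (1450/3578.1)^(1.0026) = 12.573 kg.

12.6 kg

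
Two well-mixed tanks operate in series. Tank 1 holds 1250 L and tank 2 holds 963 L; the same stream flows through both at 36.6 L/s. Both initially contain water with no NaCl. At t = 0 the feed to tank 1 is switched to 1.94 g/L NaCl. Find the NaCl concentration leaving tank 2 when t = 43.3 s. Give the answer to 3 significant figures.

Each tank obeys Vᵢ dCᵢ/dt = Q(Cᵢ₋₁ − Cᵢ), so τᵢ = Vᵢ/Q.
τ₁ = 1250/36.6 = 34.153 s; τ₂ = 963/36.6 = 26.311 s.
Tank 1: C₁ = C_in(1 − e^(−t/τ₁)). Tank 2 (τ₁ ≠ τ₂): C₂ = C_in[1 − (τ₁ e^(−t/τ₁) − τ₂ e^(−t/τ₂))/(τ₁ − τ₂)].
At t = 43.3: e^(−t/τ₁) = 0.28144, e^(−t/τ₂) = 0.19288.
C₂ = 1.94·[1 − (34.153·0.28144 − 26.311·0.19288)/(7.8415)] = 1.94·0.42140 = 0.81752 g/L.

0.818 g/L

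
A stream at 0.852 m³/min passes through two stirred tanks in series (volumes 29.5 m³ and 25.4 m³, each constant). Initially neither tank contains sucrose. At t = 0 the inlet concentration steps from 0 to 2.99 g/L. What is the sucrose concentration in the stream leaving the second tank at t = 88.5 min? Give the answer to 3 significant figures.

2.27 g/L

Time constants: τᵢ = Vᵢ/Q for each well-mixed tank.
τ₁ = 29.5/0.852 = 34.624 min; τ₂ = 25.4/0.852 = 29.812 min.
Solving the cascade with C₁(0)=C₂(0)=0 gives C₂(t) = C_in[1 − (τ₁ e^(−t/τ₁) − τ₂ e^(−t/τ₂))/(τ₁ − τ₂)].
At t = 88.5: e^(−t/τ₁) = 0.077615, e^(−t/τ₂) = 0.051376.
C₂ = 2.99·[1 − (34.624·0.077615 − 29.812·0.051376)/(4.8122)] = 2.99·0.75983 = 2.2719 g/L.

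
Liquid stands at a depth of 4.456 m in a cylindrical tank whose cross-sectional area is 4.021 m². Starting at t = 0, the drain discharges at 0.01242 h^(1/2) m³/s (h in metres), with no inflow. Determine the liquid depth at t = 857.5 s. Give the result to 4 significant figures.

0.6188 m

With no inflow, A dh/dt = −0.01242 √h.
This is separable: 2 d(√h)/dt = −0.01242/A, so √h = √h₀ − (0.01242/(2A)) t.
√h = √4.456 − 0.01242·857.5/(2·4.021) = 2.11092 − 1.32432 = 0.786608.
h = 0.786608² = 0.618752 m.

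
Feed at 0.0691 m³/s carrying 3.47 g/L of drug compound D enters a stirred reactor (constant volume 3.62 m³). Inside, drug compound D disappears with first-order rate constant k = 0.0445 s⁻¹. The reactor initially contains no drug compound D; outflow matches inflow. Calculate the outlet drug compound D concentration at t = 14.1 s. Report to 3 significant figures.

Accumulation = in − out − consumed: V dC/dt = Q C_in − Q C − k V C.
dC/dt = (Q/V) C_in − (Q/V + k) C; effective rate a = Q/V + k = 0.019088 + 0.0445 = 0.063588 s⁻¹.
C_ss = Q C_in/(Q + kV) = 1.0416 g/L; C(t) = C_ss + (C₀ − C_ss) e^(−a t).
C(14.1) = 1.0416 + (-1.0416)·e^(−0.063588·14.1) = 1.0416 + (-1.0416)·0.40796 = 0.61670 g/L.

0.617 g/L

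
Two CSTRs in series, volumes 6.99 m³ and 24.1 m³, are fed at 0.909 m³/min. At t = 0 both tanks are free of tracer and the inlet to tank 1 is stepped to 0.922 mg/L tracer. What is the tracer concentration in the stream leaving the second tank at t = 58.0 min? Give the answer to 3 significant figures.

0.777 mg/L

Each tank obeys Vᵢ dCᵢ/dt = Q(Cᵢ₋₁ − Cᵢ), so τᵢ = Vᵢ/Q.
τ₁ = 6.99/0.909 = 7.6898 min; τ₂ = 24.1/0.909 = 26.513 min.
Solving the cascade with C₁(0)=C₂(0)=0 gives C₂(t) = C_in[1 − (τ₁ e^(−t/τ₁) − τ₂ e^(−t/τ₂))/(τ₁ − τ₂)].
At t = 58.0: e^(−t/τ₁) = 0.00053008, e^(−t/τ₂) = 0.11218.
C₂ = 0.922·[1 − (7.6898·0.00053008 − 26.513·0.11218)/(-18.823)] = 0.922·0.84220 = 0.77651 mg/L.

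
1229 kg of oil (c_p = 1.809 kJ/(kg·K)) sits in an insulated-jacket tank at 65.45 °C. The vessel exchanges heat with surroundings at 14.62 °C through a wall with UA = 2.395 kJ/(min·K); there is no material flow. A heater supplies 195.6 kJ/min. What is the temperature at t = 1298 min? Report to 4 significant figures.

Lumped-capacitance energy balance: M c_p dT/dt = UA(T_amb − T) + Q̇.
dT/dt = (T_ss − T)/τ with T_ss = T_amb + Q̇/UA = 14.62 + 195.6/2.395 = 96.2901 °C, τ = M c_p/UA = 1229·1.809/2.395 = 928.293 min.
Solution: T(t) = T_ss + (T₀ − T_ss) e^(−t/τ).
T(1298) = 96.2901 + (-30.8401)·0.247025 = 88.6719 °C.

88.67 °C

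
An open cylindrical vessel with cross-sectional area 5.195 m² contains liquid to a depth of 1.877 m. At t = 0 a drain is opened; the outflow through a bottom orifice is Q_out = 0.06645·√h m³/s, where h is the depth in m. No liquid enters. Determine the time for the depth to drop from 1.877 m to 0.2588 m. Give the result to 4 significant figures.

A dh/dt = −Q_out = −0.06645 √h.
Separate and integrate: 2(√h − √h₀) = −(0.06645/A) t.
t = 2A(√h₀ − √h)/0.06645 = 2·5.195·(√1.877 − √0.2588)/0.06645
  = 10.3900 × (1.37004 − 0.508724) / 0.06645 = 134.673 s.

134.7 s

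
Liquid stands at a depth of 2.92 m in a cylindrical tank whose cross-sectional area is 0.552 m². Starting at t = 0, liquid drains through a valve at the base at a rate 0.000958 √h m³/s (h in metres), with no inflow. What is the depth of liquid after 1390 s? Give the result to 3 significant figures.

Accumulation of liquid (constant cross-section A): A dh/dt = −0.000958 √h.
This is separable: 2 d(√h)/dt = −0.000958/A, so √h = √h₀ − (0.000958/(2A)) t.
√h = √2.92 − 0.000958·1390/(2·0.552) = 1.7088 − 1.2062 = 0.50262.
h = 0.50262² = 0.25263 m.

0.253 m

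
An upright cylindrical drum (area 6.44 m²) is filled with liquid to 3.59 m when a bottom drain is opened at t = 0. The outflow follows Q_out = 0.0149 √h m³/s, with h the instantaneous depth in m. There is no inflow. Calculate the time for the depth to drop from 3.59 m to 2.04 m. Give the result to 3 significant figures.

With no inflow, A dh/dt = −0.0149 √h.
∫ h^(−1/2) dh = −(0.0149/A) ∫ dt, giving 2√h = 2√h₀ − (0.0149/A) t.
t = 2A(√h₀ − √h)/0.0149 = 2·6.44·(√3.59 − √2.04)/0.0149
  = 12.880 × (1.8947 − 1.4283) / 0.0149 = 403.21 s.

403 s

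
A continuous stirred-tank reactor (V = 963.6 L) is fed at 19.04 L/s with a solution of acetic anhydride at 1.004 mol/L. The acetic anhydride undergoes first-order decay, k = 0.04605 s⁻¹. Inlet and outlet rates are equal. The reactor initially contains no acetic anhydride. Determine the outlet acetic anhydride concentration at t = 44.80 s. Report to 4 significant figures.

V dC/dt = Q(C_in − C) − k V C.
This is linear with rate a = Q/V + k = 0.0658092 s⁻¹.
C_ss = Q C_in/(Q + kV) = 0.301451 mol/L; C(t) = C_ss + (C₀ − C_ss) e^(−a t).
C(44.80) = 0.301451 + (-0.301451)·e^(−0.0658092·44.80) = 0.301451 + (-0.301451)·0.0524312 = 0.285646 mol/L.

0.2856 mol/L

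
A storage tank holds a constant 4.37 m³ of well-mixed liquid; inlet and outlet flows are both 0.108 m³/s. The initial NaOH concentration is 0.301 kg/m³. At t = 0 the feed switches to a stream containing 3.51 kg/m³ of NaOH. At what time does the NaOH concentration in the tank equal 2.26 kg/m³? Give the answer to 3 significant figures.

38.1 s

Accumulation = in − out for the solute gives V dC/dt = Q(C_in − C), so τ = V/Q = 40.463 s.
C(t) = C_in + (C₀ − C_in) e^(−t/τ). Set C = 2.26 and solve for t:
e^(−t/τ) = (C − C_in)/(C₀ − C_in) = (2.26 − 3.51)/(0.301 − 3.51) = 0.38953
t = −τ ln(…) = 40.463 × 0.94282 = 38.149 s.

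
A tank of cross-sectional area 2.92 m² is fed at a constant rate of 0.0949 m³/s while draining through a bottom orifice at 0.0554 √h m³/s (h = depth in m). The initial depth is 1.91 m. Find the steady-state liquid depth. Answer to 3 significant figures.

2.93 m

Accumulation of liquid (constant cross-section A): A dh/dt = Q_in − 0.0554 √h. At steady state dh/dt = 0:
Q_in = 0.0554 √h_ss ⇒ √h_ss = 0.0949/0.0554 = 1.7130.
h_ss = 1.7130² = 2.9344 m. (Since h₀ = 1.91 m < h_ss, the level will rise toward this value.)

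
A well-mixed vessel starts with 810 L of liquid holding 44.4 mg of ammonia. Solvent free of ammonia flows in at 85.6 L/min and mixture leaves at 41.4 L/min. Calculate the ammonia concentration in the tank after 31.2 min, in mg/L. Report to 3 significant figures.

0.00799 mg/L

Let m(t) be the amount of ammonia. Volume: V(t) = V₀ + (Q_in − Q_out) t = 810 + 44.200 t; V(31.2) = 2189.0 L.
Solute balance: dm/dt = 0 − Q_out C = −Q_out m/V(t).
dm/m = −Q_out dt/(V₀ + 44.200 t); integrating gives ln(m/m₀) = −(Q_out/(Q_in−Q_out)) ln(V/V₀).
m = m₀ (V₀/V)^(Q_out/(Q_in−Q_out)) = 44.4 × (810/2189.0)^(0.93665) = 17.497 mg.
C = m/V = 17.497/2189.0 = 0.0079930 mg/L.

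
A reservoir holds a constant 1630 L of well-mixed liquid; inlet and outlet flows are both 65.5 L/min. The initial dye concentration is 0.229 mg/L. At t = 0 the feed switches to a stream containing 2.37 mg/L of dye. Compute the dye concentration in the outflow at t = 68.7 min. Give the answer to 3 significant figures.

2.23 mg/L

Unsteady species balance (constant V, well mixed): V dC/dt = Q(C_in − C).
So dC/dt = (C_in − C)/τ with τ = V/Q = 1630/65.5 = 24.885 min.
Integrating: C(t) = C_in + (C₀ − C_in) e^(−t/τ).
C(68.7) = 2.37 + (0.229 − 2.37)·e^(−68.7/24.885) = 2.37 + (-2.1410)·0.063251 = 2.2346 mg/L.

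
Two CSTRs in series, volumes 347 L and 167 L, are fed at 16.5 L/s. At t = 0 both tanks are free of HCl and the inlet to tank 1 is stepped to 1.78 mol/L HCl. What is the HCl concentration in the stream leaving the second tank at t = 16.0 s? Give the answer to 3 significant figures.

0.516 mol/L

Each tank obeys Vᵢ dCᵢ/dt = Q(Cᵢ₋₁ − Cᵢ), so τᵢ = Vᵢ/Q.
τ₁ = 347/16.5 = 21.030 s; τ₂ = 167/16.5 = 10.121 s.
Tank 1: C₁ = C_in(1 − e^(−t/τ₁)). Tank 2 (τ₁ ≠ τ₂): C₂ = C_in[1 − (τ₁ e^(−t/τ₁) − τ₂ e^(−t/τ₂))/(τ₁ − τ₂)].
At t = 16.0: e^(−t/τ₁) = 0.46729, e^(−t/τ₂) = 0.20580.
C₂ = 1.78·[1 − (21.030·0.46729 − 10.121·0.20580)/(10.909)] = 1.78·0.29011 = 0.51639 mol/L.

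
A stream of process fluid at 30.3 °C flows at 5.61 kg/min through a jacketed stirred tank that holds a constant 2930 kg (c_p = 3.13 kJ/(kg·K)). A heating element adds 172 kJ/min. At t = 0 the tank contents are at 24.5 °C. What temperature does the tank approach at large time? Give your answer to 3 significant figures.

M c_p dT/dt = ṁ c_p (T_in − T) + Q̇.
At steady state dT/dt = 0 ⇒ T_ss = T_in + Q̇/(ṁ c_p) = 30.3 + 172/(5.61·3.13) = 40.095 °C.

40.1 °C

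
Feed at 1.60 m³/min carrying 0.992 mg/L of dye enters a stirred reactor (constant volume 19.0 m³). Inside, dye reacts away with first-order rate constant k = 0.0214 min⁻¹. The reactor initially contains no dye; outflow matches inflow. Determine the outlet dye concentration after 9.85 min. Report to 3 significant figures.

V dC/dt = Q(C_in − C) − k V C.
This is linear with rate a = Q/V + k = 0.10561 min⁻¹.
C_ss = Q C_in/(Q + kV) = 0.79099 mg/L; C(t) = C_ss + (C₀ − C_ss) e^(−a t).
C(9.85) = 0.79099 + (-0.79099)·e^(−0.10561·9.85) = 0.79099 + (-0.79099)·0.35336 = 0.51148 mg/L.

0.511 mg/L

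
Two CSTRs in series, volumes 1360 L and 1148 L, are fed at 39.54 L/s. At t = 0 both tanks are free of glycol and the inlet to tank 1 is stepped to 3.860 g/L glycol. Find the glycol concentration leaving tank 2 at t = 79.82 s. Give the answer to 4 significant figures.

2.765 g/L

Each tank obeys Vᵢ dCᵢ/dt = Q(Cᵢ₋₁ − Cᵢ), so τᵢ = Vᵢ/Q.
τ₁ = 1360/39.54 = 34.3955 s; τ₂ = 1148/39.54 = 29.0339 s.
Solving the cascade with C₁(0)=C₂(0)=0 gives C₂(t) = C_in[1 − (τ₁ e^(−t/τ₁) − τ₂ e^(−t/τ₂))/(τ₁ − τ₂)].
At t = 79.82: e^(−t/τ₁) = 0.0982098, e^(−t/τ₂) = 0.0639790.
C₂ = 3.860·[1 − (34.3955·0.0982098 − 29.0339·0.0639790)/(5.36166)] = 3.860·0.716427 = 2.76541 g/L.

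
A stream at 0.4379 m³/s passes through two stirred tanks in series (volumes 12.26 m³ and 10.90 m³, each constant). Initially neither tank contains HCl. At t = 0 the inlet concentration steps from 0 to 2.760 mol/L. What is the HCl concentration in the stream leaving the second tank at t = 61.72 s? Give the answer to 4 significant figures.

1.869 mol/L

Species balance on tank i: dCᵢ/dt = (Cᵢ₋₁ − Cᵢ)/τᵢ with τᵢ = Vᵢ/Q.
τ₁ = 12.26/0.4379 = 27.9973 s; τ₂ = 10.90/0.4379 = 24.8915 s.
Tank 1: C₁ = C_in(1 − e^(−t/τ₁)). Tank 2 (τ₁ ≠ τ₂): C₂ = C_in[1 − (τ₁ e^(−t/τ₁) − τ₂ e^(−t/τ₂))/(τ₁ − τ₂)].
At t = 61.72: e^(−t/τ₁) = 0.110306, e^(−t/τ₂) = 0.0837802.
C₂ = 2.760·[1 − (27.9973·0.110306 − 24.8915·0.0837802)/(3.10573)] = 2.760·0.677102 = 1.86880 mol/L.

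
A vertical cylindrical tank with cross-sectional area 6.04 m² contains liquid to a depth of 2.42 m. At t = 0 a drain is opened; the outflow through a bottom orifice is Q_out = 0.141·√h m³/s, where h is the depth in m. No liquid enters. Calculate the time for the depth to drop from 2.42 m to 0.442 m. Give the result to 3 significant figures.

76.3 s

Accumulation of liquid (constant cross-section A): A dh/dt = −0.141 √h.
∫ h^(−1/2) dh = −(0.141/A) ∫ dt, giving 2√h = 2√h₀ − (0.141/A) t.
t = 2A(√h₀ − √h)/0.141 = 2·6.04·(√2.42 − √0.442)/0.141
  = 12.080 × (1.5556 − 0.66483) / 0.141 = 76.319 s.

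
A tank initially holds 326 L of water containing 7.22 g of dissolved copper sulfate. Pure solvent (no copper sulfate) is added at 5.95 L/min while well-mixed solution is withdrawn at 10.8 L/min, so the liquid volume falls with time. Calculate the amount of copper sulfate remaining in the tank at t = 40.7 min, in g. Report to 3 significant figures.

0.910 g

Let m(t) be the amount of copper sulfate. Volume: V(t) = V₀ + (Q_in − Q_out) t = 326 − 4.8500 t; V(40.7) = 128.60 L.
Species balance (pure solvent in): dm/dt = −Q_out · m/V(t).
dm/m = −Q_out dt/(V₀ − 4.8500 t); integrating gives ln(m/m₀) = −(Q_out/(Q_in−Q_out)) ln(V/V₀).
m = m₀ (V₀/V)^(Q_out/(Q_in−Q_out)) = 7.22 × (326/128.60)^(-2.2268) = 0.90991 g.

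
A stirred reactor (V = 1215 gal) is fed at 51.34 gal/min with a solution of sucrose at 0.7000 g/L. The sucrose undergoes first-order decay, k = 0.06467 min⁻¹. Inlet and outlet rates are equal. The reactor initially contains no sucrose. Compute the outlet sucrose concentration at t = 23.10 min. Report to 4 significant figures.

Species balance: V dC/dt = Q C_in − Q C − k V C.
This is linear with rate a = Q/V + k = 0.106925 min⁻¹.
C_ss = Q C_in/(Q + kV) = 0.276629 g/L; C(t) = C_ss + (C₀ − C_ss) e^(−a t).
C(23.10) = 0.276629 + (-0.276629)·e^(−0.106925·23.10) = 0.276629 + (-0.276629)·0.0845873 = 0.253230 g/L.

0.2532 g/L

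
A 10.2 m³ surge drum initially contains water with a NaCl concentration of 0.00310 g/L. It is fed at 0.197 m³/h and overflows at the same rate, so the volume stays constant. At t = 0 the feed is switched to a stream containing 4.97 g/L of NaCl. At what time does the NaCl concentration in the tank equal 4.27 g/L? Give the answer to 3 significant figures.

Unsteady species balance (constant V, well mixed): V dC/dt = Q(C_in − C), so τ = V/Q = 51.777 h.
C(t) = C_in + (C₀ − C_in) e^(−t/τ). Set C = 4.27 and solve for t:
e^(−t/τ) = (C − C_in)/(C₀ − C_in) = (4.27 − 4.97)/(0.00310 − 4.97) = 0.14093
t = −τ ln(…) = 51.777 × 1.9595 = 101.45 h.

101 h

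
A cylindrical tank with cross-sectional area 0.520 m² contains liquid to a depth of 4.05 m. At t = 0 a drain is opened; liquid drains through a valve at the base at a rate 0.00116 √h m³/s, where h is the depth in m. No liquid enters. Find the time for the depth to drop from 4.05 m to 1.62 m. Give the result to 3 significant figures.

With no inflow, A dh/dt = −0.00116 √h.
This is separable: 2 d(√h)/dt = −0.00116/A, so √h = √h₀ − (0.00116/(2A)) t.
t = 2A(√h₀ − √h)/0.00116 = 2·0.520·(√4.05 − √1.62)/0.00116
  = 1.0400 × (2.0125 − 1.2728) / 0.00116 = 663.15 s.

663 s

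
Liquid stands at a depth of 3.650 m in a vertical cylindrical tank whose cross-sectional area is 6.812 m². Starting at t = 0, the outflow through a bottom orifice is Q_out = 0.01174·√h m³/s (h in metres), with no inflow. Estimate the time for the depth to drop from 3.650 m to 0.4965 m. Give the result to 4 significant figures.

With no inflow, A dh/dt = −0.01174 √h.
∫ h^(−1/2) dh = −(0.01174/A) ∫ dt, giving 2√h = 2√h₀ − (0.01174/A) t.
t = 2A(√h₀ − √h)/0.01174 = 2·6.812·(√3.650 − √0.4965)/0.01174
  = 13.6240 × (1.91050 − 0.704628) / 0.01174 = 1399.38 s.

1399 s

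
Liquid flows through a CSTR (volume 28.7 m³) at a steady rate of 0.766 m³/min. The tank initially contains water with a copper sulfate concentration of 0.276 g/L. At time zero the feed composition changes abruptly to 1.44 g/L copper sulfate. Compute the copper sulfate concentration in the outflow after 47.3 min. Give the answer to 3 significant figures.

Transient balance on the dissolved component: V dC/dt = Q(C_in − C).
Time constant τ = V/Q = 28.7/0.766 = 37.467 min.
Solution: C(t) = C_in + (C₀ − C_in) e^(−t/τ).
C(47.3) = 1.44 + (0.276 − 1.44)·e^(−47.3/37.467) = 1.44 + (-1.1640)·0.28297 = 1.1106 g/L.

1.11 g/L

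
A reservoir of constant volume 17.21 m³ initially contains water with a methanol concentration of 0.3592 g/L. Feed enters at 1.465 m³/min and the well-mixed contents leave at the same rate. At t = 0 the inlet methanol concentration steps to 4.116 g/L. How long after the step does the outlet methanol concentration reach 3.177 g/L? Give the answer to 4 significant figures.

16.29 min

Transient balance on the dissolved component: V dC/dt = Q(C_in − C), so τ = V/Q = 11.7474 min.
C(t) = C_in + (C₀ − C_in) e^(−t/τ). Set C = 3.177 and solve for t:
e^(−t/τ) = (C − C_in)/(C₀ − C_in) = (3.177 − 4.116)/(0.3592 − 4.116) = 0.249947
t = −τ ln(…) = 11.7474 × 1.38651 = 16.2879 min.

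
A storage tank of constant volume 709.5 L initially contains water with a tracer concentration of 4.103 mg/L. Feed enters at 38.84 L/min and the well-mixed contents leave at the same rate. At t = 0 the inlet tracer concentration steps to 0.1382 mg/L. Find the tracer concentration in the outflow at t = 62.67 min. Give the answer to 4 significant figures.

Accumulation = in − out for the solute gives V dC/dt = Q(C_in − C).
Rewrite as dC/dt + C/τ = C_in/τ, τ = V/Q = 18.2673 min.
C approaches C_in exponentially: C(t) = C_in + (C₀ − C_in) e^(−t/τ).
C(62.67) = 0.1382 + (4.103 − 0.1382)·e^(−62.67/18.2673) = 0.1382 + (3.96480)·0.0323633 = 0.266514 mg/L.

0.2665 mg/L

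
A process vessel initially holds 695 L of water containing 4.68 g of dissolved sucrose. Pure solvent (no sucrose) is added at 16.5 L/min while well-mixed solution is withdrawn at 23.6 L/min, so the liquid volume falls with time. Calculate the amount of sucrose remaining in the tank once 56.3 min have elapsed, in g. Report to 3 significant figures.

0.272 g

Total volume: dV/dt = Q_in − Q_out = -7.1000 L/min, so V(t) = 695 − 7.1000 t and V(56.3) = 295.27 L.
Species balance (pure solvent in): dm/dt = −Q_out · m/V(t).
Separate: dm/m = −Q_out dt/V(t) ⇒ ln(m/m₀) = −(Q_out/(Q_in−Q_out)) ln(V/V₀).
m = m₀ (V₀/V)^(Q_out/(Q_in−Q_out)) = 4.68 × (695/295.27)^(-3.3239) = 0.27197 g.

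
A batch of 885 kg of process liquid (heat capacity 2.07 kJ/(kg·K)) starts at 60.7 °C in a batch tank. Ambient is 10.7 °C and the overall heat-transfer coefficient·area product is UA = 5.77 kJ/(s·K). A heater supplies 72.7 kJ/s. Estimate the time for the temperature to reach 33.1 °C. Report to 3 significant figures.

M c_p dT/dt = −UA(T − T_amb) + Q̇.
τ = M c_p/UA = 317.50 s; T_ss = T_amb + Q̇/UA = 10.7 + 72.7/5.77 = 23.300 °C.
T(t) = T_ss + (T₀ − T_ss)e^(−t/τ); set T = 33.1:
t = −τ ln[(T − T_ss)/(T₀ − T_ss)] = −317.50 · ln(0.26204) = 425.21 s.

425 s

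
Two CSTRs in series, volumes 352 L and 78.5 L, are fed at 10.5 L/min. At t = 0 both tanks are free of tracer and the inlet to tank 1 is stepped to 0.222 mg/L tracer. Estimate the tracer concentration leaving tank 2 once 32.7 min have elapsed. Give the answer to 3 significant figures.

0.115 mg/L

Each tank obeys Vᵢ dCᵢ/dt = Q(Cᵢ₋₁ − Cᵢ), so τᵢ = Vᵢ/Q.
τ₁ = 352/10.5 = 33.524 min; τ₂ = 78.5/10.5 = 7.4762 min.
Tank 1: C₁ = C_in(1 − e^(−t/τ₁)). Tank 2 (τ₁ ≠ τ₂): C₂ = C_in[1 − (τ₁ e^(−t/τ₁) − τ₂ e^(−t/τ₂))/(τ₁ − τ₂)].
At t = 32.7: e^(−t/τ₁) = 0.37703, e^(−t/τ₂) = 0.012602.
C₂ = 0.222·[1 − (33.524·0.37703 − 7.4762·0.012602)/(26.048)] = 0.222·0.51837 = 0.11508 mg/L.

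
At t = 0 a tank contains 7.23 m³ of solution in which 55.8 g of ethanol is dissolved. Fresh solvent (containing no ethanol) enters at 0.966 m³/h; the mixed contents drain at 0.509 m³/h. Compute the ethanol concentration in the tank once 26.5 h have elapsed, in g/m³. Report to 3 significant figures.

0.964 g/m³

Total volume: dV/dt = Q_in − Q_out = 0.45700 m³/h, so V(t) = 7.23 + 0.45700 t and V(26.5) = 19.340 m³.
Species balance (pure solvent in): dm/dt = −Q_out · m/V(t).
dm/m = −Q_out dt/(V₀ + 0.45700 t); integrating gives ln(m/m₀) = −(Q_out/(Q_in−Q_out)) ln(V/V₀).
m = m₀ (V₀/V)^(Q_out/(Q_in−Q_out)) = 55.8 × (7.23/19.340)^(1.1138) = 18.650 g.
C = m/V = 18.650/19.340 = 0.96430 g/m³.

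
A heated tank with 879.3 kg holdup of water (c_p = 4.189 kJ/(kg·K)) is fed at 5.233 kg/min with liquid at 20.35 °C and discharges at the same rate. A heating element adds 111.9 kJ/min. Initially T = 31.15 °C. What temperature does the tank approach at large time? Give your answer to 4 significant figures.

25.45 °C

Energy balance: M c_p dT/dt = ṁ c_p (T_in − T) + 111.9.
At steady state dT/dt = 0 ⇒ T_ss = T_in + Q̇/(ṁ c_p) = 20.35 + 111.9/(5.233·4.189) = 25.4547 °C.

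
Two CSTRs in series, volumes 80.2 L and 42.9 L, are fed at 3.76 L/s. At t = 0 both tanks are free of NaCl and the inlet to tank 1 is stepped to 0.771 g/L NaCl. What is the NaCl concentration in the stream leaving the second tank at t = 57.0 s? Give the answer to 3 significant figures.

0.662 g/L

Species balance on tank i: dCᵢ/dt = (Cᵢ₋₁ − Cᵢ)/τᵢ with τᵢ = Vᵢ/Q.
τ₁ = 80.2/3.76 = 21.330 s; τ₂ = 42.9/3.76 = 11.410 s.
Solving the cascade with C₁(0)=C₂(0)=0 gives C₂(t) = C_in[1 − (τ₁ e^(−t/τ₁) − τ₂ e^(−t/τ₂))/(τ₁ − τ₂)].
At t = 57.0: e^(−t/τ₁) = 0.069092, e^(−t/τ₂) = 0.0067663.
C₂ = 0.771·[1 − (21.330·0.069092 − 11.410·0.0067663)/(9.9202)] = 0.771·0.85923 = 0.66246 g/L.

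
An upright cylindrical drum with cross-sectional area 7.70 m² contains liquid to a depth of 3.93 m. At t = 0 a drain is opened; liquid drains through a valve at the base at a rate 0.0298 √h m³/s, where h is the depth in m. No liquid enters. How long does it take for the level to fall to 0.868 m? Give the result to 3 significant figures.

A dh/dt = −Q_out = −0.0298 √h.
∫ h^(−1/2) dh = −(0.0298/A) ∫ dt, giving 2√h = 2√h₀ − (0.0298/A) t.
t = 2A(√h₀ − √h)/0.0298 = 2·7.70·(√3.93 − √0.868)/0.0298
  = 15.400 × (1.9824 − 0.93167) / 0.0298 = 543.01 s.

543 s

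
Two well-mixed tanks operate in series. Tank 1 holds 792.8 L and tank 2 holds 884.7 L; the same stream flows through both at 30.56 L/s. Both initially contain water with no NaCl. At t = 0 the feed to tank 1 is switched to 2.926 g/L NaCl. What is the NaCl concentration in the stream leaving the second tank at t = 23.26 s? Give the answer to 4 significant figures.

0.6107 g/L

Species balance on tank i: dCᵢ/dt = (Cᵢ₋₁ − Cᵢ)/τᵢ with τᵢ = Vᵢ/Q.
τ₁ = 792.8/30.56 = 25.9424 s; τ₂ = 884.7/30.56 = 28.9496 s.
Tank 1: C₁ = C_in(1 − e^(−t/τ₁)). Tank 2 (τ₁ ≠ τ₂): C₂ = C_in[1 − (τ₁ e^(−t/τ₁) − τ₂ e^(−t/τ₂))/(τ₁ − τ₂)].
At t = 23.26: e^(−t/τ₁) = 0.407954, e^(−t/τ₂) = 0.447775.
C₂ = 2.926·[1 − (25.9424·0.407954 − 28.9496·0.447775)/(-3.00720)] = 2.926·0.208700 = 0.610655 g/L.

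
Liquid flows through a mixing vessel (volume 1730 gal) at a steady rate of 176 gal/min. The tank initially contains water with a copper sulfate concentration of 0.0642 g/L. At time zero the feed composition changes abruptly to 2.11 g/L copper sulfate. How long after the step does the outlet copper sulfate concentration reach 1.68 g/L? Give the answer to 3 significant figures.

Species balance: V dC/dt = Q(C_in − C) ⇒ τ = V/Q = 9.8295 min.
C(t) = C_in + (C₀ − C_in) e^(−t/τ). Set C = 1.68 and solve for t:
e^(−t/τ) = (C − C_in)/(C₀ − C_in) = (1.68 − 2.11)/(0.0642 − 2.11) = 0.21019
t = −τ ln(…) = 9.8295 × 1.5598 = 15.332 min.

15.3 min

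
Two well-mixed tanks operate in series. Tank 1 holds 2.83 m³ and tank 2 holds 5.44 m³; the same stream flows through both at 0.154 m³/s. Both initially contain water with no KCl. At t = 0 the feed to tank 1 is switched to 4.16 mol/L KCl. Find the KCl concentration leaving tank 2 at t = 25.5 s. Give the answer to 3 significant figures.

Species balance on tank i: dCᵢ/dt = (Cᵢ₋₁ − Cᵢ)/τᵢ with τᵢ = Vᵢ/Q.
τ₁ = 2.83/0.154 = 18.377 s; τ₂ = 5.44/0.154 = 35.325 s.
Tank 1: C₁ = C_in(1 − e^(−t/τ₁)). Tank 2 (τ₁ ≠ τ₂): C₂ = C_in[1 − (τ₁ e^(−t/τ₁) − τ₂ e^(−t/τ₂))/(τ₁ − τ₂)].
At t = 25.5: e^(−t/τ₁) = 0.24967, e^(−t/τ₂) = 0.48584.
C₂ = 4.16·[1 − (18.377·0.24967 − 35.325·0.48584)/(-16.948)] = 4.16·0.25808 = 1.0736 mol/L.

1.07 mol/L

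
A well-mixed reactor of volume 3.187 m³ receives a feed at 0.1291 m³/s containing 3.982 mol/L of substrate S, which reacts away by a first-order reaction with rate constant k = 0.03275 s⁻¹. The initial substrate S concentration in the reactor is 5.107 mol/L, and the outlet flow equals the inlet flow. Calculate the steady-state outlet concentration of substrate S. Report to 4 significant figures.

Species balance: V dC/dt = Q C_in − Q C − k V C.
Steady state (dC/dt = 0): C_ss = Q C_in/(Q + kV) = C_in/(1 + kV/Q).
C_ss = 0.1291·3.982/(0.1291 + 0.03275·3.187) = 0.514076/0.233474 = 2.20185 mol/L.

2.202 mol/L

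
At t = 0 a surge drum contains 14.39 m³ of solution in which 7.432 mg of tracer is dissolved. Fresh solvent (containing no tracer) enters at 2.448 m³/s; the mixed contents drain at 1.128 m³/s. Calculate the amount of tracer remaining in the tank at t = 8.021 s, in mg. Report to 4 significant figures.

Total volume: dV/dt = Q_in − Q_out = 1.32000 m³/s, so V(t) = 14.39 + 1.32000 t and V(8.021) = 24.9777 m³.
Solute balance: dm/dt = 0 − Q_out C = −Q_out m/V(t).
dm/m = −Q_out dt/(V₀ + 1.32000 t); integrating gives ln(m/m₀) = −(Q_out/(Q_in−Q_out)) ln(V/V₀).
m = m₀ (V₀/V)^(Q_out/(Q_in−Q_out)) = 7.432 × (14.39/24.9777)^(0.854545) = 4.63926 mg.

4.639 mg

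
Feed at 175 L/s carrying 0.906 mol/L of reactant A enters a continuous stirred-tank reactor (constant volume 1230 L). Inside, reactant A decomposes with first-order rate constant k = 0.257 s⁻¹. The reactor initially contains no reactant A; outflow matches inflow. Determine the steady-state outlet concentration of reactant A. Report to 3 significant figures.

0.323 mol/L

V dC/dt = Q(C_in − C) − k V C.
At steady state: 0 = Q C_in − (Q + kV) C_ss, so C_ss = Q C_in/(Q + kV).
C_ss = 175·0.906/(175 + 0.257·1230) = 158.55/491.11 = 0.32284 mol/L.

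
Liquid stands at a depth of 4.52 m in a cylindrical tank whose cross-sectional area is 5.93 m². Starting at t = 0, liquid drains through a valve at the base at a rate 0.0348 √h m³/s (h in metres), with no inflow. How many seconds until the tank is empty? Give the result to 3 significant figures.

725 s

A dh/dt = −Q_out = −0.0348 √h.
This is separable: 2 d(√h)/dt = −0.0348/A, so √h = √h₀ − (0.0348/(2A)) t.
Tank is empty when √h = 0: t_empty = 2A√h₀/0.0348.
t_empty = 2·5.93·√4.52/0.0348 = 11.860·2.1260/0.0348 = 724.56 s.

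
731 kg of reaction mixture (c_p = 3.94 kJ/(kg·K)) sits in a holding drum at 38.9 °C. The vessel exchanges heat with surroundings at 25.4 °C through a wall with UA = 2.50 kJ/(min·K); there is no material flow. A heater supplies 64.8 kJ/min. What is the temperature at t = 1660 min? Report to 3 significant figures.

48.4 °C

M c_p dT/dt = −UA(T − T_amb) + Q̇.
dT/dt = (T_ss − T)/τ with T_ss = T_amb + Q̇/UA = 25.4 + 64.8/2.50 = 51.320 °C, τ = M c_p/UA = 731·3.94/2.50 = 1152.1 min.
This is linear first-order; T(t) = T_ss + (T₀ − T_ss) e^(−t/τ).
T(1660) = 51.320 + (-12.420)·0.23671 = 48.380 °C.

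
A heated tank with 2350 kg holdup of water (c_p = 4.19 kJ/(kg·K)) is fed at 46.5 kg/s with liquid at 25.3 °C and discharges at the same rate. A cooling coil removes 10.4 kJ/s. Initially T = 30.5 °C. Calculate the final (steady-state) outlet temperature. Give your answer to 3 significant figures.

M c_p dT/dt = ṁ c_p (T_in − T) − Q̇.
At steady state dT/dt = 0 ⇒ T_ss = T_in − Q̇/(ṁ c_p) = 25.3 − 10.4/(46.5·4.19) = 25.247 °C.

25.2 °C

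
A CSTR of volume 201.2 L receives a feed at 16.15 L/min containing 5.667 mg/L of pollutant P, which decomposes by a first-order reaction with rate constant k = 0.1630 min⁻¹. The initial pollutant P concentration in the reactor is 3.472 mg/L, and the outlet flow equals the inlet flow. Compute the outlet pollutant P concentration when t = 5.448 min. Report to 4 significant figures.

2.296 mg/L

Accumulation = in − out − consumed: V dC/dt = Q C_in − Q C − k V C.
dC/dt = (Q/V) C_in − (Q/V + k) C; effective rate a = Q/V + k = 0.0802684 + 0.1630 = 0.243268 min⁻¹.
C_ss = Q C_in/(Q + kV) = 1.86987 mg/L; C(t) = C_ss + (C₀ − C_ss) e^(−a t).
C(5.448) = 1.86987 + (1.60213)·e^(−0.243268·5.448) = 1.86987 + (1.60213)·0.265716 = 2.29558 mg/L.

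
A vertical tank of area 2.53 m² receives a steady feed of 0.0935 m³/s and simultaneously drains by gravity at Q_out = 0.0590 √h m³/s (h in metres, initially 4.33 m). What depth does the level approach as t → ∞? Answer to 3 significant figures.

A dh/dt = Q_in − 0.0590 √h. Steady state requires inflow = outflow:
Q_in = 0.0590 √h_ss ⇒ √h_ss = 0.0935/0.0590 = 1.5847.
h_ss = 1.5847² = 2.5114 m. (Since h₀ = 4.33 m > h_ss, the level will fall toward this value.)

2.51 m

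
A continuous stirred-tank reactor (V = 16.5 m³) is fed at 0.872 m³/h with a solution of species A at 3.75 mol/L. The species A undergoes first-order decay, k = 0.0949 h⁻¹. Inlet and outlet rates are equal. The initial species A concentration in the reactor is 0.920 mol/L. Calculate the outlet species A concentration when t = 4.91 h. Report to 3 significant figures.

Accumulation = in − out − consumed: V dC/dt = Q C_in − Q C − k V C.
This is linear with rate a = Q/V + k = 0.14775 h⁻¹.
C_ss = Q C_in/(Q + kV) = 1.3413 mol/L; C(t) = C_ss + (C₀ − C_ss) e^(−a t).
C(4.91) = 1.3413 + (-0.42135)·e^(−0.14775·4.91) = 1.3413 + (-0.42135)·0.48411 = 1.1374 mol/L.

1.14 mol/L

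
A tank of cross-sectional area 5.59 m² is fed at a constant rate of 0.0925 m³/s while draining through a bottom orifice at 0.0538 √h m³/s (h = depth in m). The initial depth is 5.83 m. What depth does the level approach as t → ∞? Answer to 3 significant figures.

A dh/dt = Q_in − 0.0538 √h. Steady state requires inflow = outflow:
Q_in = 0.0538 √h_ss ⇒ √h_ss = 0.0925/0.0538 = 1.7193.
h_ss = 1.7193² = 2.9561 m. (Since h₀ = 5.83 m > h_ss, the level will fall toward this value.)

2.96 m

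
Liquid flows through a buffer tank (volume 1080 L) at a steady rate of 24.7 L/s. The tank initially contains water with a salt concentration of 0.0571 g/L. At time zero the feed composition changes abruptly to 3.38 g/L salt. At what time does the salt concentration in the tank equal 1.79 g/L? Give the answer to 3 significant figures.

32.2 s

Species balance: V dC/dt = Q(C_in − C) ⇒ τ = V/Q = 43.725 s.
C(t) = C_in + (C₀ − C_in) e^(−t/τ). Set C = 1.79 and solve for t:
e^(−t/τ) = (C − C_in)/(C₀ − C_in) = (1.79 − 3.38)/(0.0571 − 3.38) = 0.47850
t = −τ ln(…) = 43.725 × 0.73710 = 32.230 s.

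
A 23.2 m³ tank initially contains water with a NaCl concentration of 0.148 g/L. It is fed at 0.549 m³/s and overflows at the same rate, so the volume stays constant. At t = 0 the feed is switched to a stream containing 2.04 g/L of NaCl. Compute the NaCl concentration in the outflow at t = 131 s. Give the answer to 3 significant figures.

1.95 g/L

Mass balance on the solute (V constant): V dC/dt = Q(C_in − C).
Rewrite as dC/dt + C/τ = C_in/τ, τ = V/Q = 42.259 s.
This is linear first-order; C(t) = C_in + (C₀ − C_in) e^(−t/τ).
C(131) = 2.04 + (0.148 − 2.04)·e^(−131/42.259) = 2.04 + (-1.8920)·0.045051 = 1.9548 g/L.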